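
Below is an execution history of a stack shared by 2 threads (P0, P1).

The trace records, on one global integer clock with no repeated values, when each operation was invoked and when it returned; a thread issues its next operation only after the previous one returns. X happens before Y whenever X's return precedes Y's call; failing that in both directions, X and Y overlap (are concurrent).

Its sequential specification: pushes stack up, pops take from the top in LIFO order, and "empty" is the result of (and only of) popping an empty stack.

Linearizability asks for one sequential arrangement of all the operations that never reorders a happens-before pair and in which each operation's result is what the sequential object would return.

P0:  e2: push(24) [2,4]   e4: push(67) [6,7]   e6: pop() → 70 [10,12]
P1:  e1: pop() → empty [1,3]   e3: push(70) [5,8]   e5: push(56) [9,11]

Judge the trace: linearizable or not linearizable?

linearizable

a witness: e1, e2, e4, e3, e6, e5
after step 1 (e1 pop() → empty): stack <>
after step 2 (e2 push(24)): stack <24>
after step 3 (e4 push(67)): stack <24,67>
after step 4 (e3 push(70)): stack <24,67,70>
after step 5 (e6 pop() → 70): stack <24,67>
after step 6 (e5 push(56)): stack <24,67,56>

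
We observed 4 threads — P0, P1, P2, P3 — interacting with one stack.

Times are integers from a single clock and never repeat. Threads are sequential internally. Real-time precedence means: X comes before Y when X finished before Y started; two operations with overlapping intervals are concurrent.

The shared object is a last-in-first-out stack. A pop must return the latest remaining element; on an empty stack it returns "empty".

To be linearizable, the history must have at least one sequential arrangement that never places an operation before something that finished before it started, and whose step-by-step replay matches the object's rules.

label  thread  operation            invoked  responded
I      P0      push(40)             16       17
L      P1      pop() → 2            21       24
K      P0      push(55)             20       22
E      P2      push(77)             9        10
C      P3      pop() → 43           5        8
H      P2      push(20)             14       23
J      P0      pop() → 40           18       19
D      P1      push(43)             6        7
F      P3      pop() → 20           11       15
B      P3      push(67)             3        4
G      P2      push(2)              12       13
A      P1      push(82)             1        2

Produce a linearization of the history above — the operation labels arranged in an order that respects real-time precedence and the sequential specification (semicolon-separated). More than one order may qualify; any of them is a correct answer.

A; B; D; C; E; G; H; F; I; J; L; K

after step 1 (A push(82)): stack <82>
after step 2 (B push(67)): stack <82,67>
after step 3 (D push(43)): stack <82,67,43>
after step 4 (C pop() → 43): stack <82,67>
after step 5 (E push(77)): stack <82,67,77>
after step 6 (G push(2)): stack <82,67,77,2>
after step 7 (H push(20)): stack <82,67,77,2,20>
after step 8 (F pop() → 20): stack <82,67,77,2>
after step 9 (I push(40)): stack <82,67,77,2,40>
after step 10 (J pop() → 40): stack <82,67,77,2>
after step 11 (L pop() → 2): stack <82,67,77>
after step 12 (K push(55)): stack <82,67,77,55>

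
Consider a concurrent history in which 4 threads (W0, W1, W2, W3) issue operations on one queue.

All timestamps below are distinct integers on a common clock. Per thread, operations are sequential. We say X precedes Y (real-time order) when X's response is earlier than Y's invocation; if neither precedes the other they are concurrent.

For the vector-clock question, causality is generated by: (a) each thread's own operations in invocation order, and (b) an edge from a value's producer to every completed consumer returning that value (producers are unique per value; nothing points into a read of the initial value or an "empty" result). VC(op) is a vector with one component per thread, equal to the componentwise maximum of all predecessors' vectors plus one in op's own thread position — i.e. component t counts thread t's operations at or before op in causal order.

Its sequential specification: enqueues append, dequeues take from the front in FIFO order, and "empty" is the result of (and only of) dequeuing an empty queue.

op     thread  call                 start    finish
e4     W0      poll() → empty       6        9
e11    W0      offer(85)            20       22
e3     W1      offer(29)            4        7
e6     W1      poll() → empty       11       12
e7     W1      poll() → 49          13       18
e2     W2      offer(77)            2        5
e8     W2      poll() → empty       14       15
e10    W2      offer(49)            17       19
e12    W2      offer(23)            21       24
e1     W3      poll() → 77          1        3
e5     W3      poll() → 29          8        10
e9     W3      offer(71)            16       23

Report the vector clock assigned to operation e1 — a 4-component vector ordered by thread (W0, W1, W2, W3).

(0, 0, 1, 1)

invoked at 2, e2 has no predecessors; its own W2 bump gives (0, 0, 1, 0)
invoked at 4, e3 has no predecessors; its own W1 bump gives (0, 1, 0, 0)
invoked at 6, e4 has no predecessors; its own W0 bump gives (1, 0, 0, 0)
invoked at 1, e1 merges VC(e2)=(0, 0, 1, 0) and bumps W3's slot → (0, 0, 1, 1)
invoked at 14, e8 merges VC(e2)=(0, 0, 1, 0) and bumps W2's slot → (0, 0, 2, 0)
invoked at 11, e6 merges VC(e3)=(0, 1, 0, 0) and bumps W1's slot → (0, 2, 0, 0)
invoked at 20, e11 merges VC(e4)=(1, 0, 0, 0) and bumps W0's slot → (2, 0, 0, 0)
invoked at 17, e10 merges VC(e8)=(0, 0, 2, 0) and bumps W2's slot → (0, 0, 3, 0)
invoked at 21, e12 merges VC(e10)=(0, 0, 3, 0) and bumps W2's slot → (0, 0, 4, 0)
invoked at 8, e5 merges VC(e1)=(0, 0, 1, 1), VC(e3)=(0, 1, 0, 0) and bumps W3's slot → (0, 1, 1, 2)
invoked at 16, e9 merges VC(e5)=(0, 1, 1, 2) and bumps W3's slot → (0, 1, 1, 3)
invoked at 13, e7 merges VC(e6)=(0, 2, 0, 0), VC(e10)=(0, 0, 3, 0) and bumps W1's slot → (0, 3, 3, 0)
target: VC(e1) = (0, 0, 1, 1)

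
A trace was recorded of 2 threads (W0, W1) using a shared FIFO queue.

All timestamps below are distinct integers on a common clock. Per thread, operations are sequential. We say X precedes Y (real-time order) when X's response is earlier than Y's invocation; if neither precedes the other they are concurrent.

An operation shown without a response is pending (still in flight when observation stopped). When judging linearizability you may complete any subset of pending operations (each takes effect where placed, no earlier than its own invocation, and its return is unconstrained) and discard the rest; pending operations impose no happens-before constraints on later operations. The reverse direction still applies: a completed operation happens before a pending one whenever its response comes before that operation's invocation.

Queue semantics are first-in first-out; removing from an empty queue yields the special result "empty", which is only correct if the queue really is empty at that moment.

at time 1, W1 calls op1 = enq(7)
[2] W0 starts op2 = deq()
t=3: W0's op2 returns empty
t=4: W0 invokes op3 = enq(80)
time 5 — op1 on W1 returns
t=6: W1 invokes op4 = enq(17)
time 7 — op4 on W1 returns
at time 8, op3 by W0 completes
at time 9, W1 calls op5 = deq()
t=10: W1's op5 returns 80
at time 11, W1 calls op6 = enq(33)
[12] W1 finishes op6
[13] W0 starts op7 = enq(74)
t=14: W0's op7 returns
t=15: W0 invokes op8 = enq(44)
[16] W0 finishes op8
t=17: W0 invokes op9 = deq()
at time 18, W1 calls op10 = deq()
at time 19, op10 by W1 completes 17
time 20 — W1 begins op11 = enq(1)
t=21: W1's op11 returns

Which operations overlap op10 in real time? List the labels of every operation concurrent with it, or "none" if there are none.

op10 spans [18,19]; an op avoiding the whole window 18..19 is ordered, any other is concurrent
op1 [1,5]: before
op2 [2,3]: before
op3 [4,8]: before
op4 [6,7]: before
op5 [9,10]: before
op6 [11,12]: before
op7 [13,14]: before
op8 [15,16]: before
op9 [17,…): concurrent
op11 [20,21]: after

op9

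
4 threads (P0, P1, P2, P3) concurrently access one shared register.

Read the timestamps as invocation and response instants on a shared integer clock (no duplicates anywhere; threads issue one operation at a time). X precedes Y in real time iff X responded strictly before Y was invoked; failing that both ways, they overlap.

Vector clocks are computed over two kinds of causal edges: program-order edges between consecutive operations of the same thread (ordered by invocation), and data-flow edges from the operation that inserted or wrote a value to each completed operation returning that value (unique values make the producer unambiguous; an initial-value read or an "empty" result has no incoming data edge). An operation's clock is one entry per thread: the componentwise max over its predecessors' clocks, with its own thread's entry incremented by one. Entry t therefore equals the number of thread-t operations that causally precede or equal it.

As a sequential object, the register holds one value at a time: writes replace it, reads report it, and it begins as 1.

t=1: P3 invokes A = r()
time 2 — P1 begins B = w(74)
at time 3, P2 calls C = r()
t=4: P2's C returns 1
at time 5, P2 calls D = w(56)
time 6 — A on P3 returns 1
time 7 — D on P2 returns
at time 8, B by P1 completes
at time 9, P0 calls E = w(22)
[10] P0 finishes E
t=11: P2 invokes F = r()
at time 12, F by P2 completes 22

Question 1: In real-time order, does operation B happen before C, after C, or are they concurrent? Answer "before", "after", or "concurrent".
concurrent

B spans [2,8], C spans [3,4]
the intervals overlap in both directions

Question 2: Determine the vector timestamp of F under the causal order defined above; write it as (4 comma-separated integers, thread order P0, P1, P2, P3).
(1, 0, 3, 0)

invoked at 1, A has no predecessors; its own P3 bump gives (0, 0, 0, 1)
invoked at 3, C has no predecessors; its own P2 bump gives (0, 0, 1, 0)
invoked at 2, B has no predecessors; its own P1 bump gives (0, 1, 0, 0)
invoked at 9, E has no predecessors; its own P0 bump gives (1, 0, 0, 0)
from VC(C)=(0, 0, 1, 0), D (invoked 5) maxes components and bumps P2 → (0, 0, 2, 0)
from VC(D)=(0, 0, 2, 0), VC(E)=(1, 0, 0, 0), F (invoked 11) maxes components and bumps P2 → (1, 0, 3, 0)
target: VC(F) = (1, 0, 3, 0)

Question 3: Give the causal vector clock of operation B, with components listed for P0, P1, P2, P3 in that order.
(0, 1, 0, 0)

root op A, invoked 1: fresh clock plus P3's own tick → (0, 0, 0, 1)
root op C, invoked 3: fresh clock plus P2's own tick → (0, 0, 1, 0)
root op B, invoked 2: fresh clock plus P1's own tick → (0, 1, 0, 0)
root op E, invoked 9: fresh clock plus P0's own tick → (1, 0, 0, 0)
D, invoked 5, takes VC(C)=(0, 0, 1, 0) under max, adds 1 for P2 → (0, 0, 2, 0)
F, invoked 11, takes VC(D)=(0, 0, 2, 0), VC(E)=(1, 0, 0, 0) under max, adds 1 for P2 → (1, 0, 3, 0)
target: VC(B) = (0, 1, 0, 0)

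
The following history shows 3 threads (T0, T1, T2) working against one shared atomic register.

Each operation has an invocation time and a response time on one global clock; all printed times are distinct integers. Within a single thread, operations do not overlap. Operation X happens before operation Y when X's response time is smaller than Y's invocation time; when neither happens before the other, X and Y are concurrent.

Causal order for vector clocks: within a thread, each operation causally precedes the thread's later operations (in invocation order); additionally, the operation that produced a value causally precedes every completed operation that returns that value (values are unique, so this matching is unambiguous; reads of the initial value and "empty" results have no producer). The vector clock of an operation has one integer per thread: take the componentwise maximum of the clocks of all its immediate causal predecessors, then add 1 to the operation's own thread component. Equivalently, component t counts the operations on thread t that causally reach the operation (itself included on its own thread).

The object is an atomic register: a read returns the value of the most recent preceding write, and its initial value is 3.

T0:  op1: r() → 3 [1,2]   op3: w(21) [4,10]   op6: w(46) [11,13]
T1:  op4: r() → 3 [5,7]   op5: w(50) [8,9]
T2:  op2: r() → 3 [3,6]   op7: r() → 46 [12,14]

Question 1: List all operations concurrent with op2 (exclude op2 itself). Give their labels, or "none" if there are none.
Answer: op3, op4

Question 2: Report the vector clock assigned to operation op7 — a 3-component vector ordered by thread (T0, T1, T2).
Answer: (3, 0, 2)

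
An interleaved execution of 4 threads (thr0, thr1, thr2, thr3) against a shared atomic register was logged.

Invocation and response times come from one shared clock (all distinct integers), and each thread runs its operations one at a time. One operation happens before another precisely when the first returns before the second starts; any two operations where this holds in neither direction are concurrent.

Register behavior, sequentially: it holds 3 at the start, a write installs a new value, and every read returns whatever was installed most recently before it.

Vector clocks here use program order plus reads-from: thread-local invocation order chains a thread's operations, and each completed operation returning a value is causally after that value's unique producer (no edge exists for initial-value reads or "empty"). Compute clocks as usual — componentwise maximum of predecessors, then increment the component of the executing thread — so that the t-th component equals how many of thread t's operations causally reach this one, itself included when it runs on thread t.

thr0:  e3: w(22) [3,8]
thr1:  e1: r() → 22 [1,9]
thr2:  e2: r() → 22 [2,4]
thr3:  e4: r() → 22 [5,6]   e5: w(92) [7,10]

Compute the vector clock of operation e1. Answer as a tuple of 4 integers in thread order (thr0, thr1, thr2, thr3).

(1, 1, 0, 0)

invoked at 3, e3 has no predecessors; its own thr0 bump gives (1, 0, 0, 0)
e4, invoked 5, takes VC(e3)=(1, 0, 0, 0) under max, adds 1 for thr3 → (1, 0, 0, 1)
e2, invoked 2, takes VC(e3)=(1, 0, 0, 0) under max, adds 1 for thr2 → (1, 0, 1, 0)
e1, invoked 1, takes VC(e3)=(1, 0, 0, 0) under max, adds 1 for thr1 → (1, 1, 0, 0)
e5, invoked 7, takes VC(e4)=(1, 0, 0, 1) under max, adds 1 for thr3 → (1, 0, 0, 2)
target: VC(e1) = (1, 1, 0, 0)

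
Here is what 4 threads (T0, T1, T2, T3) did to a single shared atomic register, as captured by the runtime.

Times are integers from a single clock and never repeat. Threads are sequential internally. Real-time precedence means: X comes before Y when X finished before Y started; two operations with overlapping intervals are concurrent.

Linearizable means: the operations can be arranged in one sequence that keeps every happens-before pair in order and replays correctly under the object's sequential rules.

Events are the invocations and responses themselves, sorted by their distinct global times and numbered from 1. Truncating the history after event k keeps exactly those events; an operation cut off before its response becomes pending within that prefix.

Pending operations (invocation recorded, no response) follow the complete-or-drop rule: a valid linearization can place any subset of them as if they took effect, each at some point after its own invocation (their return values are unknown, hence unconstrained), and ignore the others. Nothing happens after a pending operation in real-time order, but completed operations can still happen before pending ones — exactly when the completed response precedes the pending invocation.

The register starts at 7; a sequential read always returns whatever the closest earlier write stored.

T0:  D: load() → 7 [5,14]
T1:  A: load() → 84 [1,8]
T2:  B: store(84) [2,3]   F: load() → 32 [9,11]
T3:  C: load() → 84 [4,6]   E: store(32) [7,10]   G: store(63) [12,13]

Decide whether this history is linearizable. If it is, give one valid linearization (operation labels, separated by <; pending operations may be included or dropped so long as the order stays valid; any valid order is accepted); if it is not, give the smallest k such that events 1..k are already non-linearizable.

the violation lands at event 14, D's response at time 14: events 1..13 linearize, events 1..14 do not
the 7 completed operations admit 40 real-time orders; each fails the atomic register replay
sample order A, B, C, D, E, F, G stalls at step 1 — A load() → 84 has no legal effect
sample order A, B, C, D, F, E, G stalls at step 1 — A load() → 84 has no legal effect

not linearizable — minimal violating prefix: 14 events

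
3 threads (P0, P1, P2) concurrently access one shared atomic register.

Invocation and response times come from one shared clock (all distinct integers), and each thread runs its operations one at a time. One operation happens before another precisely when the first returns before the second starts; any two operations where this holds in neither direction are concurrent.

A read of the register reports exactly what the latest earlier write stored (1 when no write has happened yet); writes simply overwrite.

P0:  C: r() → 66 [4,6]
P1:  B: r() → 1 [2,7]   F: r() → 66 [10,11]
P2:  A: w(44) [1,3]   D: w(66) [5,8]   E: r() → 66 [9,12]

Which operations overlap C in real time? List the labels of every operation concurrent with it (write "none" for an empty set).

C runs from 4 to 6; window-overlapping ops are concurrent
A [1,3]: before
B [2,7]: concurrent
D [5,8]: concurrent
E [9,12]: after
F [10,11]: after

B, D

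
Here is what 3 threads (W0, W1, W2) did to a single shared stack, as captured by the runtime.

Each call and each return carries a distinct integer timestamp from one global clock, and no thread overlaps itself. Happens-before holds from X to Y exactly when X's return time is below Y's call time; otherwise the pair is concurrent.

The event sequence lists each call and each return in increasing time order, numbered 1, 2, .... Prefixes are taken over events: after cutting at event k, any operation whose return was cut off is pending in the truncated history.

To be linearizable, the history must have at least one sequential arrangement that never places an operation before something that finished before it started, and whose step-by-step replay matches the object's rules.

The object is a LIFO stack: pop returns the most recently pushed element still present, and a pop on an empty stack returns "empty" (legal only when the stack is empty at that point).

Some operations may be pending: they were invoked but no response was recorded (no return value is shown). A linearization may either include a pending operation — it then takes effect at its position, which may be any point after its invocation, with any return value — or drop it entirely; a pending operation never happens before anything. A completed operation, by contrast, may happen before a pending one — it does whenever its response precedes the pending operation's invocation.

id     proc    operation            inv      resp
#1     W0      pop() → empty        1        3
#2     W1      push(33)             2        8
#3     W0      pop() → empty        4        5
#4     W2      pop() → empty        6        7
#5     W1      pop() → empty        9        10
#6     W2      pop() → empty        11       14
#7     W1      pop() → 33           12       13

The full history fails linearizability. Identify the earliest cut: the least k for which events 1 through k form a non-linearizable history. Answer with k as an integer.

events 1..9 are linearizable; a witness order is #1, #3, #4, #2:
after step 1 (#1 pop() → empty): stack <>
after step 2 (#3 pop() → empty): stack <>
after step 3 (#4 pop() → empty): stack <>
after step 4 (#2 push(33)): stack <33>
adding event 10 (#5 responds at 10) leaves no legal real-time order
take #1, #2, #3, #4, #5: step 3 already fails, because #3 pop() → empty cannot occur there
take #1, #3, #2, #4, #5: step 4 already fails, because #4 pop() → empty cannot occur there

10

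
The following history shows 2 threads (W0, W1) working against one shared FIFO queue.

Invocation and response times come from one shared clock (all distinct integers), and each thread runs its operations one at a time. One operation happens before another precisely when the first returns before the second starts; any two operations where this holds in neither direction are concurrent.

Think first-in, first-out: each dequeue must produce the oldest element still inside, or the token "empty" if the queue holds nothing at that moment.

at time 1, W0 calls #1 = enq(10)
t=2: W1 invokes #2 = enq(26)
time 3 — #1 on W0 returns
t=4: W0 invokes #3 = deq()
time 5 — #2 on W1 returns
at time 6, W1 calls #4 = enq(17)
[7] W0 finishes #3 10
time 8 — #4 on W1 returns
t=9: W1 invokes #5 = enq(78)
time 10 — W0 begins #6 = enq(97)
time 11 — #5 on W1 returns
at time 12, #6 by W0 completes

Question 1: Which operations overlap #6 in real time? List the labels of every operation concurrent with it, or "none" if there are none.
#5

#6 runs from 10 to 12; window-overlapping ops are concurrent
#1 [1,3]: before
#2 [2,5]: before
#3 [4,7]: before
#4 [6,8]: before
#5 [9,11]: concurrent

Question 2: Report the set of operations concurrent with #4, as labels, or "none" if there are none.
#3

#4 spans [6,8]: anything still running between times 6 and 8 counts as concurrent
#1 [1,3]: before
#2 [2,5]: before
#3 [4,7]: concurrent
#5 [9,11]: after
#6 [10,12]: after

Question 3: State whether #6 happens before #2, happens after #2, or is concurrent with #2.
after

#6 spans [10,12], #2 spans [2,5]
resp(#2)=5 < inv(#6)=10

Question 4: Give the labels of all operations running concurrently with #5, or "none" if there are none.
#6

concurrent with #5 ([9,11]): every op whose interval crosses 9..11
#1 [1,3]: before
#2 [2,5]: before
#3 [4,7]: before
#4 [6,8]: before
#6 [10,12]: concurrent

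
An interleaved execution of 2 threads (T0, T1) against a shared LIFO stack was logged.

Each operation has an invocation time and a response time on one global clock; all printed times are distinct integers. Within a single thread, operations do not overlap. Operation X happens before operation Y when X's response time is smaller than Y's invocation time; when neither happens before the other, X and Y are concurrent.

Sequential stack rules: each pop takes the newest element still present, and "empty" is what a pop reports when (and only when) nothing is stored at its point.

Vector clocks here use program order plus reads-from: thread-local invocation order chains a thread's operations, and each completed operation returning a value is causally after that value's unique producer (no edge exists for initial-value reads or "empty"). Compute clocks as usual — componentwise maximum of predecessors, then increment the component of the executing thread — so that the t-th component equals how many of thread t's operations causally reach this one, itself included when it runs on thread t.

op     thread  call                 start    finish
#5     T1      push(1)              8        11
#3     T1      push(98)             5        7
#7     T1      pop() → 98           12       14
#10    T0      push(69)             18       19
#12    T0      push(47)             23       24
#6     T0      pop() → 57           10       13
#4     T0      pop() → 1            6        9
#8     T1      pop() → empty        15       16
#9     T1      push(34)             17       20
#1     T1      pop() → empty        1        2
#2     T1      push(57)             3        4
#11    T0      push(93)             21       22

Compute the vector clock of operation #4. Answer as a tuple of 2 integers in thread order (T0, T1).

(1, 4)

#1 (invocation 1): nothing precedes it; T1's component alone gives (0, 1)
merge at #2 (invoked 3): VC(#1)=(0, 1), own-thread bump on T1 → (0, 2)
merge at #3 (invoked 5): VC(#2)=(0, 2), own-thread bump on T1 → (0, 3)
merge at #5 (invoked 8): VC(#3)=(0, 3), own-thread bump on T1 → (0, 4)
merge at #7 (invoked 12): VC(#3)=(0, 3), VC(#5)=(0, 4), own-thread bump on T1 → (0, 5)
merge at #4 (invoked 6): VC(#5)=(0, 4), own-thread bump on T0 → (1, 4)
merge at #8 (invoked 15): VC(#7)=(0, 5), own-thread bump on T1 → (0, 6)
merge at #6 (invoked 10): VC(#2)=(0, 2), VC(#4)=(1, 4), own-thread bump on T0 → (2, 4)
merge at #9 (invoked 17): VC(#8)=(0, 6), own-thread bump on T1 → (0, 7)
merge at #10 (invoked 18): VC(#6)=(2, 4), own-thread bump on T0 → (3, 4)
merge at #11 (invoked 21): VC(#10)=(3, 4), own-thread bump on T0 → (4, 4)
merge at #12 (invoked 23): VC(#11)=(4, 4), own-thread bump on T0 → (5, 4)
target: VC(#4) = (1, 4)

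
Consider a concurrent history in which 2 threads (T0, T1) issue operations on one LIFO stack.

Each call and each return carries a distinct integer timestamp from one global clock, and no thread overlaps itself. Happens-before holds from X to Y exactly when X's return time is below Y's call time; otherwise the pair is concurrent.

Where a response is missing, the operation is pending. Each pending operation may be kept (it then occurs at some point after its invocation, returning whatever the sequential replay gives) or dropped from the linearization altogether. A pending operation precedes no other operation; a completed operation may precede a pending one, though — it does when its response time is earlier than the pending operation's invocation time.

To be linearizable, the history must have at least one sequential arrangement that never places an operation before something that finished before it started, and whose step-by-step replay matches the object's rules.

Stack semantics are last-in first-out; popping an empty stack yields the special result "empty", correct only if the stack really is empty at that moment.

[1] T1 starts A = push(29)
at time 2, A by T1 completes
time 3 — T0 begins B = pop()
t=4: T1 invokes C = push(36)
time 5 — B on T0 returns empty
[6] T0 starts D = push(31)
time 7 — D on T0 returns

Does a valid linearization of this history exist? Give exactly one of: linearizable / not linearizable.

not linearizable

prefix check: 1..4 passes, 1..5 fails once B's time-5 response joins
exhaustive check: the 2 completed LIFO stack ops admit one real-time order; illegal
include/drop combinations of the 1 pending operation (C) were all tried; none helps
take A, B (pending dropped): step 2 already fails, because B pop() → empty cannot occur there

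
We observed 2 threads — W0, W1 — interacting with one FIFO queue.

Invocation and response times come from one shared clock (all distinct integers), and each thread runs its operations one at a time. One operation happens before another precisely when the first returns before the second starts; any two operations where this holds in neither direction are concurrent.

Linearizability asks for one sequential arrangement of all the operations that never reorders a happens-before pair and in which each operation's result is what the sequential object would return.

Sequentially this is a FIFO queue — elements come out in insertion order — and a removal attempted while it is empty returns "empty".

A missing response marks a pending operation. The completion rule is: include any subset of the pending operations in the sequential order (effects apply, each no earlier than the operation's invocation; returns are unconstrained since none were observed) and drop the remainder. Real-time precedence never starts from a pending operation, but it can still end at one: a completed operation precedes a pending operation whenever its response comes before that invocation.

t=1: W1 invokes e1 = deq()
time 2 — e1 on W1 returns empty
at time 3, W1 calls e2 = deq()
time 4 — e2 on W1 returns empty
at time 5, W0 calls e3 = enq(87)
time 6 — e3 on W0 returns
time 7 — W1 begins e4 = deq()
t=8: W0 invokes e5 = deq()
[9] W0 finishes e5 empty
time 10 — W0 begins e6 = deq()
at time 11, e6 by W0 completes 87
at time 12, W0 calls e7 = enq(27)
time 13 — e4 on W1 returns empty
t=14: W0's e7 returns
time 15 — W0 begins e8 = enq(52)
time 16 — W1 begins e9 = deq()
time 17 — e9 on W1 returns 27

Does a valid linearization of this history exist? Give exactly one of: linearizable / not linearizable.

not linearizable

events 1..10 are fine; event 11 — the response of e6 at time 11 — makes the prefix non-linearizable
the completed operations (5 total) allow one real-time order; the FIFO queue replay rejects it
every completion of the 1 pending operation (e4) was checked; none linearizes
take e1, e2, e3, e5, e6 (pending dropped): step 4 already fails, because e5 deq() → empty cannot occur there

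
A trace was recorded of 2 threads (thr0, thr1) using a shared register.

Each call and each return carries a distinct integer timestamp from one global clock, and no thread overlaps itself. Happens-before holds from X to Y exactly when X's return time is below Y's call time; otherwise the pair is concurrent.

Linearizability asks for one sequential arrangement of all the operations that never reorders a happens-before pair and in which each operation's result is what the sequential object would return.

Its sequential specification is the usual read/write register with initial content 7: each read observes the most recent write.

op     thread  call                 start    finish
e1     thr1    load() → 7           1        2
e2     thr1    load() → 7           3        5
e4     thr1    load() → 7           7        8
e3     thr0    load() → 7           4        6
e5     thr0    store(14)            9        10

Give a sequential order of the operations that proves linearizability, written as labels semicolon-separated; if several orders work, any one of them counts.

e1; e2; e3; e4; e5

1. e1 load() → 7, leaving value 7
2. e2 load() → 7, leaving value 7
3. e3 load() → 7, leaving value 7
4. e4 load() → 7, leaving value 7
5. e5 store(14), leaving value 14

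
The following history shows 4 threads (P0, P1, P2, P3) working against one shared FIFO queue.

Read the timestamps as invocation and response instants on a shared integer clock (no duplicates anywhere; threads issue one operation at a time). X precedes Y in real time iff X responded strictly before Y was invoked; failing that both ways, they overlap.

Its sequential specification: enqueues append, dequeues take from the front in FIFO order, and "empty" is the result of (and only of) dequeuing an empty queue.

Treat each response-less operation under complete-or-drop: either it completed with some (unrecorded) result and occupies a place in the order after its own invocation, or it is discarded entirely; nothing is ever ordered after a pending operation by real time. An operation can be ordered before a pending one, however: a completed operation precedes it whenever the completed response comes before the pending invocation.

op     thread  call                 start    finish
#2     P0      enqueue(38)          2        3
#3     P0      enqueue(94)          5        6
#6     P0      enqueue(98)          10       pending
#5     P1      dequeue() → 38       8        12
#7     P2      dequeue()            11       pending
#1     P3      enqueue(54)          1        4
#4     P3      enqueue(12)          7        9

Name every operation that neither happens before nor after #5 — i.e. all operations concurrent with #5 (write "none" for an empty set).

#5 runs from 8 to 12; window-overlapping ops are concurrent
#1 [1,4]: before
#2 [2,3]: before
#3 [5,6]: before
#4 [7,9]: concurrent
#6 [10,…): concurrent
#7 [11,…): concurrent

#4, #6, #7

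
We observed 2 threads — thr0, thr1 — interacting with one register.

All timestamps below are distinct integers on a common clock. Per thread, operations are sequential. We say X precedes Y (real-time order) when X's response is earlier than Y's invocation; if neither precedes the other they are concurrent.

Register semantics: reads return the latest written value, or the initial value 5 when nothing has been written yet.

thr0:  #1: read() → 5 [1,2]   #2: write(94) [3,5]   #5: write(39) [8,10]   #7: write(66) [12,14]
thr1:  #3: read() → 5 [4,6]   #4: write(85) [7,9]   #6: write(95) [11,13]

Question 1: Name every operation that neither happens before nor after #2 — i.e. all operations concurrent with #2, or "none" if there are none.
#2 spans [3,5]; an op avoiding the whole window 3..5 is ordered, any other is concurrent
#1 [1,2]: before
#3 [4,6]: concurrent
#4 [7,9]: after
#5 [8,10]: after
#6 [11,13]: after
#7 [12,14]: after

#3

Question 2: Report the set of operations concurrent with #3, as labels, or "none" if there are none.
#3 runs from 4 to 6; window-overlapping ops are concurrent
#1 [1,2]: before
#2 [3,5]: concurrent
#4 [7,9]: after
#5 [8,10]: after
#6 [11,13]: after
#7 [12,14]: after

#2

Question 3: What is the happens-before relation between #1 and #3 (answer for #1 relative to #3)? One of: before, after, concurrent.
#1 spans [1,2], #3 spans [4,6]
resp(#1)=2 < inv(#3)=4

before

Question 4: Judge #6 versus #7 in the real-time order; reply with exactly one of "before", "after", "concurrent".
#6 spans [11,13], #7 spans [12,14]
the intervals overlap in both directions

concurrent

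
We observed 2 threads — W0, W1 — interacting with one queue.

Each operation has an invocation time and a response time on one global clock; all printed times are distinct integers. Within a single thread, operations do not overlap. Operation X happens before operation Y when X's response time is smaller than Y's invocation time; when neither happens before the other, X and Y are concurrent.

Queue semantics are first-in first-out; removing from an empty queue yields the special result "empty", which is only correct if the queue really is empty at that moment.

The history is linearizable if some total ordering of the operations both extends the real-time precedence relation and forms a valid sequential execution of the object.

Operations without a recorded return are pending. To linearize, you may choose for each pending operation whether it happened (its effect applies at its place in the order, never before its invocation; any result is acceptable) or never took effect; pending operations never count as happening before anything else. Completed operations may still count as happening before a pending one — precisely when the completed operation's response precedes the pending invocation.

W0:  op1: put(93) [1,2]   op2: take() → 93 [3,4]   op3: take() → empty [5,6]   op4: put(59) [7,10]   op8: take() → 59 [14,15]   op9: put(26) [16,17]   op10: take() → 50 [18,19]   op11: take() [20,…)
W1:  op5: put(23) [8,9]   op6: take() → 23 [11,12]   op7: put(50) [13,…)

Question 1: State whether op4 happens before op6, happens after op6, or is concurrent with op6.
Answer: before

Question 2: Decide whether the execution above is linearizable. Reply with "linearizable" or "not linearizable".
a witness: op1, op2, op3, op5, op4, op6, op7, op8, op9, op10
1. op1 put(93), leaving queue <93>
2. op2 take() → 93, leaving queue <>
3. op3 take() → empty, leaving queue <>
4. op5 put(23), leaving queue <23>
5. op4 put(59), leaving queue <23,59>
6. op6 take() → 23, leaving queue <59>
7. op7 put(50) (pending, included), leaving queue <59,50>
8. op8 take() → 59, leaving queue <50>
9. op9 put(26), leaving queue <50,26>
10. op10 take() → 50, leaving queue <26>

linearizable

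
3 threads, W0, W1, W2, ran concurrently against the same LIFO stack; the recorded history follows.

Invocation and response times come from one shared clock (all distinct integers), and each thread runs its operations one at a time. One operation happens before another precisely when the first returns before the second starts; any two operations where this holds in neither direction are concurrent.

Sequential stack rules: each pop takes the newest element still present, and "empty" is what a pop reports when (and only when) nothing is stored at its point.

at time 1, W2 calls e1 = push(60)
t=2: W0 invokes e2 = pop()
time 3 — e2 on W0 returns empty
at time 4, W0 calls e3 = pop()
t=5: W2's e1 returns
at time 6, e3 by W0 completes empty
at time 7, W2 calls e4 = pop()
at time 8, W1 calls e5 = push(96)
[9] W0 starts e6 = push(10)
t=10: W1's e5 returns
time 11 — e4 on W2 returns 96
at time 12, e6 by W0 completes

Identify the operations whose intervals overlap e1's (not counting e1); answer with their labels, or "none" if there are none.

e2, e3

concurrent with e1 ([1,5]): every op whose interval crosses 1..5
e2 [2,3]: concurrent
e3 [4,6]: concurrent
e4 [7,11]: after
e5 [8,10]: after
e6 [9,12]: after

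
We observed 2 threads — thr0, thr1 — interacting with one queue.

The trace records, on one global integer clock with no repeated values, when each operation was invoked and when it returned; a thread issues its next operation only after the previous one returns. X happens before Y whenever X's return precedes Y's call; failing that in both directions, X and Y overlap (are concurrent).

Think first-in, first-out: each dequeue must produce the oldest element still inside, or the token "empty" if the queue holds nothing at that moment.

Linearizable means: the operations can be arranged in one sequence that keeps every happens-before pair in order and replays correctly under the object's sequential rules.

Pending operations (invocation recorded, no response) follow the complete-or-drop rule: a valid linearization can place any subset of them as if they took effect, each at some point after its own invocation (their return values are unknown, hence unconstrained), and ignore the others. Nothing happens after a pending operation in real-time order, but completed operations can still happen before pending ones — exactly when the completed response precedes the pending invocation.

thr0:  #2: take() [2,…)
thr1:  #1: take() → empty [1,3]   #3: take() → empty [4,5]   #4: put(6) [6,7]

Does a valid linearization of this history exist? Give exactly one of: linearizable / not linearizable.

one valid linearization: #1, #2, #3, #4
1. #1 take() → empty, leaving queue <>
2. #2 take() (pending, included), leaving queue <>
3. #3 take() → empty, leaving queue <>
4. #4 put(6), leaving queue <6>

linearizable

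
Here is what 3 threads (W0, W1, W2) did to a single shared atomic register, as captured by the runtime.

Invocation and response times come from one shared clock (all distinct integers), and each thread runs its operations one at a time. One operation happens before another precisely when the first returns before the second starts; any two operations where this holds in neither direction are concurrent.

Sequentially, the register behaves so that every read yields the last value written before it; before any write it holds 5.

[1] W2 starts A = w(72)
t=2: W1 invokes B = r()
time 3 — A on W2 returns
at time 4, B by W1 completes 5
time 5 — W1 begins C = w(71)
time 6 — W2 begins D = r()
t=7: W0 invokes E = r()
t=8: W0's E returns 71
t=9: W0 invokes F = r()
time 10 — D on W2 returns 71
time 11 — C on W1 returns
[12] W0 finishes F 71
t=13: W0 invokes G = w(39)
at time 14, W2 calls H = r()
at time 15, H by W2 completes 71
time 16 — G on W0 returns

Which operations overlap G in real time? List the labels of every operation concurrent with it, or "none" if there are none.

G spans [13,16]: anything still running between times 13 and 16 counts as concurrent
A [1,3]: before
B [2,4]: before
C [5,11]: before
D [6,10]: before
E [7,8]: before
F [9,12]: before
H [14,15]: concurrent

H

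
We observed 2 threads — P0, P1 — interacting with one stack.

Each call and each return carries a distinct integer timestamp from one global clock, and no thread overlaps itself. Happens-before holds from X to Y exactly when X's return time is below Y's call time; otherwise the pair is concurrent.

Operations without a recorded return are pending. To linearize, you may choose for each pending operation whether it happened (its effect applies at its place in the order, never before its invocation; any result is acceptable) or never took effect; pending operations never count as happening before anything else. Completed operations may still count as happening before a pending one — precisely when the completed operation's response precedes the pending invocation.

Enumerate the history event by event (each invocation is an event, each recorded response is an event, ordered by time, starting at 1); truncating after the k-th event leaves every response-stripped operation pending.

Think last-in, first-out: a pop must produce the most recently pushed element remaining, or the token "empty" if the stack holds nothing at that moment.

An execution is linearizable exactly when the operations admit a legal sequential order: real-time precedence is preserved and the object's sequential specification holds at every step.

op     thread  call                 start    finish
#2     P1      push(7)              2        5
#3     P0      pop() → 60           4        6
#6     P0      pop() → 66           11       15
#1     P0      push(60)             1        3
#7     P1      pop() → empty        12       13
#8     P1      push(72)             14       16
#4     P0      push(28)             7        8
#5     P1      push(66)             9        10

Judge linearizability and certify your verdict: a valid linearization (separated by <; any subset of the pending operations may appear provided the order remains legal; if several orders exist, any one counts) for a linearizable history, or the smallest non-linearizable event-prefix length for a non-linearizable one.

not linearizable — minimal violating prefix: 13 events

cut after 12 events: linearizable; cut after 13 events (#7 responds, time 13): not linearizable
all 3 real-time-respecting orders fail — 6 completed stack operations, no legal replay
include/drop combinations of the 1 pending operation (#6) were all tried; none helps
sample order #1, #2, #3, #4, #5, #7 (pending dropped) stalls at step 3 — #3 pop() → 60 has no legal effect
sample order #1, #3, #2, #4, #5, #7 (pending dropped) stalls at step 6 — #7 pop() → empty has no legal effect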